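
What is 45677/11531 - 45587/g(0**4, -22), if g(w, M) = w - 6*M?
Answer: -519634333/1522092 ≈ -341.40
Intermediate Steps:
45677/11531 - 45587/g(0**4, -22) = 45677/11531 - 45587/(0**4 - 6*(-22)) = 45677*(1/11531) - 45587/(0 + 132) = 45677/11531 - 45587/132 = -519634333/1522092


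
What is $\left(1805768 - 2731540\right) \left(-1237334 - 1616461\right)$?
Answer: $2641963504740$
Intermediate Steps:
$\left(1805768 - 2731540\right) \left(-1237334 - 1616461\right) = \left(-925772\right) \left(-2853795\right) = 2641963504740$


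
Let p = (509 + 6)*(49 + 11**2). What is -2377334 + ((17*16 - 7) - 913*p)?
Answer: -82310219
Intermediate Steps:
p = 87550 (p = 515*(49 + 121) = 515*170 = 87550)
-2377334 + ((17*16 - 7) - 913*p) = -2377334 + ((17*16 - 7) - 913*87550) = -2377334 + ((272 - 7) - 79933150) = -2377334 + (265 - 79933150) = -2377334 - 79932885 = -82310219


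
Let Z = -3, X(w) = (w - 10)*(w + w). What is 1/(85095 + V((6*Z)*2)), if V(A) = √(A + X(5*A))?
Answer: 9455/804565629 - 2*√211/804565629 ≈ 1.1716e-5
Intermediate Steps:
X(w) = 2*w*(-10 + w) (X(w) = (-10 + w)*(2*w) = 2*w*(-10 + w))
V(A) = √(A + 10*A*(-10 + 5*A)) (V(A) = √(A + 2*(5*A)*(-10 + 5*A)) = √(A + 10*A*(-10 + 5*A)))
1/(85095 + V((6*Z)*2)) = 1/(85095 + √(((6*(-3))*2)*(-99 + 50*((6*(-3))*2)))) = 1/(85095 + √((-18*2)*(-99 + 50*(-18*2)))) = 1/(85095 + √(-36*(-99 + 50*(-36)))) = 1/(85095 + √(-36*(-99 - 1800))) = 1/(85095 + √(-36*(-1899))) = 1/(85095 + √68364) = 1/(85095 + 18*√211)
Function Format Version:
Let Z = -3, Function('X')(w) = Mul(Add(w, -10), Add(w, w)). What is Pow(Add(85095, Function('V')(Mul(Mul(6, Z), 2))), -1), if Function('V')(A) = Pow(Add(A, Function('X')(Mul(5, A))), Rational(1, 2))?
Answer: Add(Rational(9455, 804565629), Mul(Rational(-2, 804565629), Pow(211, Rational(1, 2)))) ≈ 1.1716e-5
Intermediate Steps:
Function('X')(w) = Mul(2, w, Add(-10, w)) (Function('X')(w) = Mul(Add(-10, w), Mul(2, w)) = Mul(2, w, Add(-10, w)))
Function('V')(A) = Pow(Add(A, Mul(10, A, Add(-10, Mul(5, A)))), Rational(1, 2)) (Function('V')(A) = Pow(Add(A, Mul(2, Mul(5, A), Add(-10, Mul(5, A)))), Rational(1, 2)) = Pow(Add(A, Mul(10, A, Add(-10, Mul(5, A)))), Rational(1, 2)))
Pow(Add(85095, Function('V')(Mul(Mul(6, Z), 2))), -1) = Pow(Add(85095, Pow(Mul(Mul(Mul(6, -3), 2), Add(-99, Mul(50, Mul(Mul(6, -3), 2)))), Rational(1, 2))), -1) = Pow(Add(85095, Pow(Mul(Mul(-18, 2), Add(-99, Mul(50, Mul(-18, 2)))), Rational(1, 2))), -1) = Pow(Add(85095, Pow(Mul(-36, Add(-99, Mul(50, -36))), Rational(1, 2))), -1) = Pow(Add(85095, Pow(Mul(-36, Add(-99, -1800)), Rational(1, 2))), -1) = Pow(Add(85095, Pow(Mul(-36, -1899), Rational(1, 2))), -1) = Pow(Add(85095, Pow(68364, Rational(1, 2))), -1) = Pow(Add(85095, Mul(18, Pow(211, Rational(1, 2)))), -1)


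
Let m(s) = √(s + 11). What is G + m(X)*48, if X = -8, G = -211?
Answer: -211 + 48*√3 ≈ -127.86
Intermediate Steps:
m(s) = √(11 + s)
G + m(X)*48 = -211 + √(11 - 8)*48 = -211 + √3*48 = -211 + 48*√3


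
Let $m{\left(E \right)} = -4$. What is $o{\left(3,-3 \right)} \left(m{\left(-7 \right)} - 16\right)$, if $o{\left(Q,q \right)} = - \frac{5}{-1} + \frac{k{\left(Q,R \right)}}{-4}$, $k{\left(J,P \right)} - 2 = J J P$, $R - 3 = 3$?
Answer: $180$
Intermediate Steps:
$R = 6$ ($R = 3 + 3 = 6$)
$k{\left(J,P \right)} = 2 + P J^{2}$ ($k{\left(J,P \right)} = 2 + J J P = 2 + J^{2} P = 2 + P J^{2}$)
$o{\left(Q,q \right)} = \frac{9}{2} - \frac{3 Q^{2}}{2}$ ($o{\left(Q,q \right)} = - \frac{5}{-1} + \frac{2 + 6 Q^{2}}{-4} = \left(-5\right) \left(-1\right) + \left(2 + 6 Q^{2}\right) \left(- \frac{1}{4}\right) = 5 - \left(\frac{1}{2} + \frac{3 Q^{2}}{2}\right) = \frac{9}{2} - \frac{3 Q^{2}}{2}$)
$o{\left(3,-3 \right)} \left(m{\left(-7 \right)} - 16\right) = \left(\frac{9}{2} - \frac{3 \cdot 3^{2}}{2}\right) \left(-4 - 16\right) = \left(\frac{9}{2} - \frac{27}{2}\right) \left(-20\right) = \left(-9\right) \left(-20\right) = 180$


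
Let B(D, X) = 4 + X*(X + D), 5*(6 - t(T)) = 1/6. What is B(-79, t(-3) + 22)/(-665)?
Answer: 182987/85500 ≈ 2.1402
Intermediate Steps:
t(T) = 179/30 (t(T) = 6 - ⅕/6 = 6 - ⅕*⅙ = 6 - 1/30 = 179/30)
B(D, X) = 4 + X*(D + X)
B(-79, t(-3) + 22)/(-665) = (4 + (179/30 + 22)² - 79*(179/30 + 22))/(-665) = (4 + (839/30)² - 79*839/30)*(-1/665) = (4 + 703921/900 - 66281/30)*(-1/665) = -1280909/900*(-1/665) = 182987/85500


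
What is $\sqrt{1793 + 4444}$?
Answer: $9 \sqrt{77} \approx 78.975$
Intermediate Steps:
$\sqrt{1793 + 4444} = \sqrt{6237} = 9 \sqrt{77}$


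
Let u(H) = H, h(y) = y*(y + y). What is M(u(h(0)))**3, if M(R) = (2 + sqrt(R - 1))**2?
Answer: (2 + I)**6 ≈ -117.0 + 44.0*I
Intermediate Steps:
h(y) = 2*y**2 (h(y) = y*(2*y) = 2*y**2)
M(R) = (2 + sqrt(-1 + R))**2
M(u(h(0)))**3 = ((2 + sqrt(-1 + 2*0**2))**2)**3 = ((2 + sqrt(-1 + 2*0))**2)**3 = ((2 + sqrt(-1 + 0))**2)**3 = ((2 + sqrt(-1))**2)**3 = ((2 + I)**2)**3 = (2 + I)**6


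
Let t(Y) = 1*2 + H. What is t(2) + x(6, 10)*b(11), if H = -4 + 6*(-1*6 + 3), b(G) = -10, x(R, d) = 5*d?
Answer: -520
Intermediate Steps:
H = -22 (H = -4 + 6*(-6 + 3) = -4 + 6*(-3) = -4 - 18 = -22)
t(Y) = -20 (t(Y) = 1*2 - 22 = 2 - 22 = -20)
t(2) + x(6, 10)*b(11) = -20 + (5*10)*(-10) = -20 + 50*(-10) = -20 - 500 = -520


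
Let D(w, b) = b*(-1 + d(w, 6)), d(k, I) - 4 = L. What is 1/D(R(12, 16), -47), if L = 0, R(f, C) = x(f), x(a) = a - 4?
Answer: -1/141 ≈ -0.0070922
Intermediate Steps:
x(a) = -4 + a
R(f, C) = -4 + f
d(k, I) = 4 (d(k, I) = 4 + 0 = 4)
D(w, b) = 3*b (D(w, b) = b*(-1 + 4) = b*3 = 3*b)
1/D(R(12, 16), -47) = 1/(3*(-47)) = 1/(-141) = -1/141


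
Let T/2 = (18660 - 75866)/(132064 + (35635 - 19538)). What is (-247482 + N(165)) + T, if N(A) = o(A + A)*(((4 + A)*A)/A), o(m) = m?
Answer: -28404356044/148161 ≈ -1.9171e+5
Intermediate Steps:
T = -114412/148161 (T = 2*((18660 - 75866)/(132064 + (35635 - 19538))) = 2*(-57206/(132064 + 16097)) = 2*(-57206/148161) = -114412/148161 ≈ -0.77221)
N(A) = 2*A*(4 + A) (N(A) = (A + A)*(((4 + A)*A)/A) = (2*A)*((A*(4 + A))/A) = (2*A)*(4 + A) = 2*A*(4 + A))
(-247482 + N(165)) + T = (-247482 + 2*165*(4 + 165)) - 114412/148161 = (-247482 + 2*165*169) - 114412/148161 = (-247482 + 55770) - 114412/148161 = -191712 - 114412/148161 = -28404356044/148161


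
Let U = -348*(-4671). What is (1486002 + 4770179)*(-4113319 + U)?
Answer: -15564195909791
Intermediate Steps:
U = 1625508
(1486002 + 4770179)*(-4113319 + U) = (1486002 + 4770179)*(-4113319 + 1625508) = 6256181*(-2487811) = -15564195909791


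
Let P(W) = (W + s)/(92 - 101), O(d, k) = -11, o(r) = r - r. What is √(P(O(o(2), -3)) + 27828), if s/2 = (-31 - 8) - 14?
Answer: √27841 ≈ 166.86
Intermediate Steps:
s = -106 (s = 2*((-31 - 8) - 14) = 2*(-39 - 14) = 2*(-53) = -106)
o(r) = 0
P(W) = 106/9 - W/9 (P(W) = (W - 106)/(92 - 101) = (-106 + W)/(-9) = (-106 + W)*(-⅑) = 106/9 - W/9)
√(P(O(o(2), -3)) + 27828) = √((106/9 - ⅑*(-11)) + 27828) = √((106/9 + 11/9) + 27828) = √(13 + 27828) = √27841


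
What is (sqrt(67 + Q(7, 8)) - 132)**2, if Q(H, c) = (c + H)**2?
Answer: 17716 - 528*sqrt(73) ≈ 13205.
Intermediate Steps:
Q(H, c) = (H + c)**2
(sqrt(67 + Q(7, 8)) - 132)**2 = (sqrt(67 + (7 + 8)**2) - 132)**2 = (sqrt(67 + 15**2) - 132)**2 = (sqrt(67 + 225) - 132)**2 = (sqrt(292) - 132)**2 = (2*sqrt(73) - 132)**2 = (-132 + 2*sqrt(73))**2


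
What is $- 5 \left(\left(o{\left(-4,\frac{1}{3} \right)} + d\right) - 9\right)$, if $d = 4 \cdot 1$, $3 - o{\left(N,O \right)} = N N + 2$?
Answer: $100$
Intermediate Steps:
$o{\left(N,O \right)} = 1 - N^{2}$ ($o{\left(N,O \right)} = 3 - \left(N N + 2\right) = 3 - \left(N^{2} + 2\right) = 3 - \left(2 + N^{2}\right) = 1 - N^{2}$)
$d = 4$
$- 5 \left(\left(o{\left(-4,\frac{1}{3} \right)} + d\right) - 9\right) = - 5 \left(\left(\left(1 - \left(-4\right)^{2}\right) + 4\right) - 9\right) = - 5 \left(\left(\left(1 - 16\right) + 4\right) - 9\right) = - 5 \left(\left(-15 + 4\right) - 9\right) = - 5 \left(-11 - 9\right) = \left(-5\right) \left(-20\right) = 100$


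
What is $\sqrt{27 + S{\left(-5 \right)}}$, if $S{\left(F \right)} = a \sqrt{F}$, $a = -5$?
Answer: $\sqrt{27 - 5 i \sqrt{5}} \approx 5.302 - 1.0543 i$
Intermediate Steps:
$S{\left(F \right)} = - 5 \sqrt{F}$
$\sqrt{27 + S{\left(-5 \right)}} = \sqrt{27 - 5 \sqrt{-5}} = \sqrt{27 - 5 i \sqrt{5}}$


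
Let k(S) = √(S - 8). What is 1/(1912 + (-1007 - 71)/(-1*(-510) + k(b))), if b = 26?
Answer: 124181751/237173003593 - 1617*√2/474346007186 ≈ 0.00052359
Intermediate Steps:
k(S) = √(-8 + S)
1/(1912 + (-1007 - 71)/(-1*(-510) + k(b))) = 1/(1912 + (-1007 - 71)/(-1*(-510) + √(-8 + 26))) = 1/(1912 - 1078/(510 + √18)) = 1/(1912 - 1078/(510 + 3*√2))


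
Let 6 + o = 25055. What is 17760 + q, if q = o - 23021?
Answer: 19788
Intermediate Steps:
o = 25049 (o = -6 + 25055 = 25049)
q = 2028 (q = 25049 - 23021 = 2028)
17760 + q = 17760 + 2028 = 19788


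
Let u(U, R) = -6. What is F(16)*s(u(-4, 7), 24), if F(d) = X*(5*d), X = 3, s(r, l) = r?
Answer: -1440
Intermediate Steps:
F(d) = 15*d (F(d) = 3*(5*d) = 15*d)
F(16)*s(u(-4, 7), 24) = (15*16)*(-6) = 240*(-6) = -1440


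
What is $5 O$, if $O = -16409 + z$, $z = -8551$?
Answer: $-124800$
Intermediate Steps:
$O = -24960$ ($O = -16409 - 8551 = -24960$)
$5 O = 5 \left(-24960\right) = -124800$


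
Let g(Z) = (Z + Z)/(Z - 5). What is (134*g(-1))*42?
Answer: 1876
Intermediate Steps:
g(Z) = 2*Z/(-5 + Z) (g(Z) = (2*Z)/(-5 + Z) = 2*Z/(-5 + Z))
(134*g(-1))*42 = (134*(2*(-1)/(-5 - 1)))*42 = (134*(2*(-1)/(-6)))*42 = (134*(2*(-1)*(-⅙)))*42 = (134*(⅓))*42 = (134/3)*42 = 1876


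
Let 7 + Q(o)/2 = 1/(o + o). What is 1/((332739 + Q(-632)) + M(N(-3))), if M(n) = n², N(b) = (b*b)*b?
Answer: 632/210742927 ≈ 2.9989e-6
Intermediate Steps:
Q(o) = -14 + 1/o (Q(o) = -14 + 2/(o + o) = -14 + 2/((2*o)) = -14 + 2*(1/(2*o)) = -14 + 1/o)
N(b) = b³ (N(b) = b²*b = b³)
1/((332739 + Q(-632)) + M(N(-3))) = 1/((332739 + (-14 + 1/(-632))) + ((-3)³)²) = 1/((332739 + (-14 - 1/632)) + (-27)²) = 1/((332739 - 8849/632) + 729) = 1/(210282199/632 + 729) = 1/(210742927/632) = 632/210742927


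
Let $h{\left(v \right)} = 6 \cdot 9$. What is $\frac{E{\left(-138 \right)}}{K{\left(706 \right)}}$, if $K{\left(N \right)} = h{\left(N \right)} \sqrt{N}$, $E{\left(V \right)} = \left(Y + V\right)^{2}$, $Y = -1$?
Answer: $\frac{19321 \sqrt{706}}{38124} \approx 13.466$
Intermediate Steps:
$h{\left(v \right)} = 54$
$E{\left(V \right)} = \left(-1 + V\right)^{2}$
$K{\left(N \right)} = 54 \sqrt{N}$
$\frac{E{\left(-138 \right)}}{K{\left(706 \right)}} = \frac{\left(-1 - 138\right)^{2}}{54 \sqrt{706}} = \left(-139\right)^{2} \frac{\sqrt{706}}{38124} = 19321 \frac{\sqrt{706}}{38124} = \frac{19321 \sqrt{706}}{38124}$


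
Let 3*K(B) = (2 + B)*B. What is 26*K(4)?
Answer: 208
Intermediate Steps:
K(B) = B*(2 + B)/3 (K(B) = ((2 + B)*B)/3 = (B*(2 + B))/3 = B*(2 + B)/3)
26*K(4) = 26*((⅓)*4*(2 + 4)) = 26*((⅓)*4*6) = 26*8 = 208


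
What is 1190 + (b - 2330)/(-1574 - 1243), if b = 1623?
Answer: 3352937/2817 ≈ 1190.3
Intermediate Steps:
1190 + (b - 2330)/(-1574 - 1243) = 1190 + (1623 - 2330)/(-1574 - 1243) = 1190 - 707/(-2817) = 1190 - 707*(-1/2817) = 1190 + 707/2817 = 3352937/2817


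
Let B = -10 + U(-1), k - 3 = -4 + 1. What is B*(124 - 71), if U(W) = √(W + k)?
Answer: -530 + 53*I ≈ -530.0 + 53.0*I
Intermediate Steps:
k = 0 (k = 3 + (-4 + 1) = 3 - 3 = 0)
U(W) = √W (U(W) = √(W + 0) = √W)
B = -10 + I (B = -10 + √(-1) = -10 + I ≈ -10.0 + 1.0*I)
B*(124 - 71) = (-10 + I)*(124 - 71) = (-10 + I)*53 = -530 + 53*I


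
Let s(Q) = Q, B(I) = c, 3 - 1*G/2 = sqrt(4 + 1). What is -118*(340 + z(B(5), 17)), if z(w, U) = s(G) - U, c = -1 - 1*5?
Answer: -38822 + 236*sqrt(5) ≈ -38294.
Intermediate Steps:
c = -6 (c = -1 - 5 = -6)
G = 6 - 2*sqrt(5) (G = 6 - 2*sqrt(4 + 1) = 6 - 2*sqrt(5) ≈ 1.5279)
B(I) = -6
z(w, U) = 6 - U - 2*sqrt(5) (z(w, U) = (6 - 2*sqrt(5)) - U = 6 - U - 2*sqrt(5))
-118*(340 + z(B(5), 17)) = -118*(340 + (6 - 1*17 - 2*sqrt(5))) = -118*(340 + (6 - 17 - 2*sqrt(5))) = -118*(340 + (-11 - 2*sqrt(5))) = -118*(329 - 2*sqrt(5)) = -38822 + 236*sqrt(5)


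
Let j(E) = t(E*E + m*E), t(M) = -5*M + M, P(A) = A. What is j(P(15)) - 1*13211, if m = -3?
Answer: -13931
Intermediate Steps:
t(M) = -4*M
j(E) = -4*E² + 12*E (j(E) = -4*(E*E - 3*E) = -4*(E² - 3*E) = -4*E² + 12*E)
j(P(15)) - 1*13211 = 4*15*(3 - 1*15) - 1*13211 = 4*15*(3 - 15) - 13211 = 4*15*(-12) - 13211 = -720 - 13211 = -13931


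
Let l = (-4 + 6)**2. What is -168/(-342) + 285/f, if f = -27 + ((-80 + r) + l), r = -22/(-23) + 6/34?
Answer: -1047311/454062 ≈ -2.3065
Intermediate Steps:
l = 4 (l = 2**2 = 4)
r = 443/391 (r = -22*(-1/23) + 6*(1/34) = 22/23 + 3/17 = 443/391 ≈ 1.1330)
f = -39830/391 (f = -27 + ((-80 + 443/391) + 4) = -27 + (-30837/391 + 4) = -27 - 29273/391 = -39830/391 ≈ -101.87)
-168/(-342) + 285/f = -168/(-342) + 285/(-39830/391) = -168*(-1/342) + 285*(-391/39830) = 28/57 - 22287/7966 = -1047311/454062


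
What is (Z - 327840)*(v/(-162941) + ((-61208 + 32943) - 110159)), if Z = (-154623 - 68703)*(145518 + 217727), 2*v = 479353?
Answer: 1829730277013433098955/162941 ≈ 1.1229e+16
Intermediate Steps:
v = 479353/2 (v = (1/2)*479353 = 479353/2 ≈ 2.3968e+5)
Z = -81122052870 (Z = -223326*363245 = -81122052870)
(Z - 327840)*(v/(-162941) + ((-61208 + 32943) - 110159)) = (-81122052870 - 327840)*((479353/2)/(-162941) + ((-61208 + 32943) - 110159)) = -81122380710*((479353/2)*(-1/162941) + (-28265 - 110159)) = -81122380710*(-479353/325882 - 138424) = -81122380710*(-45110369321/325882) = 1829730277013433098955/162941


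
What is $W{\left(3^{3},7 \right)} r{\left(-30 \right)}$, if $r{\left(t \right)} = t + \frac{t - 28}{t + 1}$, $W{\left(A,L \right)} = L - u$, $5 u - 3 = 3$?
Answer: $- \frac{812}{5} \approx -162.4$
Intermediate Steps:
$u = \frac{6}{5}$ ($u = \frac{3}{5} + \frac{1}{5} \cdot 3 = \frac{3}{5} + \frac{3}{5} = \frac{6}{5} \approx 1.2$)
$W{\left(A,L \right)} = - \frac{6}{5} + L$ ($W{\left(A,L \right)} = L - \frac{6}{5} = - \frac{6}{5} + L$)
$r{\left(t \right)} = t + \frac{-28 + t}{1 + t}$
$W{\left(3^{3},7 \right)} r{\left(-30 \right)} = \left(- \frac{6}{5} + 7\right) \frac{-28 + \left(-30\right)^{2} + 2 \left(-30\right)}{1 - 30} = \frac{29 \frac{-28 + 900 - 60}{-29}}{5} = \frac{29 \left(\left(- \frac{1}{29}\right) 812\right)}{5} = \frac{29}{5} \left(-28\right) = - \frac{812}{5}$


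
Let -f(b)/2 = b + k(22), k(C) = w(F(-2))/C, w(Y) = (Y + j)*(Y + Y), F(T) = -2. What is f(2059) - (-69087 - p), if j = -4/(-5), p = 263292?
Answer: 18054331/55 ≈ 3.2826e+5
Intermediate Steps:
j = 4/5 (j = -4*(-1/5) = 4/5 ≈ 0.80000)
w(Y) = 2*Y*(4/5 + Y) (w(Y) = (Y + 4/5)*(Y + Y) = (4/5 + Y)*(2*Y) = 2*Y*(4/5 + Y))
k(C) = 24/(5*C) (k(C) = ((2/5)*(-2)*(4 + 5*(-2)))/C = ((2/5)*(-2)*(4 - 10))/C = ((2/5)*(-2)*(-6))/C = 24/(5*C))
f(b) = -24/55 - 2*b (f(b) = -2*(b + (24/5)/22) = -2*(b + (24/5)*(1/22)) = -2*(b + 12/55) = -2*(12/55 + b) = -24/55 - 2*b)
f(2059) - (-69087 - p) = (-24/55 - 2*2059) - (-69087 - 1*263292) = (-24/55 - 4118) - (-69087 - 263292) = -226514/55 - 1*(-332379) = -226514/55 + 332379 = 18054331/55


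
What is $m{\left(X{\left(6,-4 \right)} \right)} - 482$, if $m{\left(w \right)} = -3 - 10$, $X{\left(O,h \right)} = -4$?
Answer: $-495$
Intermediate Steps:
$m{\left(w \right)} = -13$ ($m{\left(w \right)} = -3 - 10 = -13$)
$m{\left(X{\left(6,-4 \right)} \right)} - 482 = -13 - 482 = -495$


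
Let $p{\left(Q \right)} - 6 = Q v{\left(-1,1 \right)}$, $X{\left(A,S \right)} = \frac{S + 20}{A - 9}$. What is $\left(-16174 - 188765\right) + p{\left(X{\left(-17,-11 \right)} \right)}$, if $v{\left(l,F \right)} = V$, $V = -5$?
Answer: $- \frac{5328213}{26} \approx -2.0493 \cdot 10^{5}$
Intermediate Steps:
$v{\left(l,F \right)} = -5$
$X{\left(A,S \right)} = \frac{20 + S}{-9 + A}$
$p{\left(Q \right)} = 6 - 5 Q$ ($p{\left(Q \right)} = 6 + Q \left(-5\right) = 6 - 5 Q$)
$\left(-16174 - 188765\right) + p{\left(X{\left(-17,-11 \right)} \right)} = \left(-16174 - 188765\right) + \left(6 - 5 \frac{20 - 11}{-9 - 17}\right) = -204939 + \left(6 - 5 \frac{1}{-26} \cdot 9\right) = -204939 + \left(6 - 5 \left(\left(- \frac{1}{26}\right) 9\right)\right) = -204939 + \left(6 - - \frac{45}{26}\right) = -204939 + \left(6 + \frac{45}{26}\right) = -204939 + \frac{201}{26} = - \frac{5328213}{26}$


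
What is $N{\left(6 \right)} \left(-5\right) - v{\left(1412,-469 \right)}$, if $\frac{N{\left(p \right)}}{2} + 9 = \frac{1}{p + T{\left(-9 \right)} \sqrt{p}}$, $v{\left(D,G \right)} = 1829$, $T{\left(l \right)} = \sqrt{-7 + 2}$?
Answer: $\frac{- 1739 \sqrt{30} + 10444 i}{\sqrt{30} - 6 i} \approx -1739.9 + 0.82988 i$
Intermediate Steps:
$T{\left(l \right)} = i \sqrt{5}$ ($T{\left(l \right)} = \sqrt{-5} = i \sqrt{5}$)
$N{\left(p \right)} = -18 + \frac{2}{p + i \sqrt{5} \sqrt{p}}$
$N{\left(6 \right)} \left(-5\right) - v{\left(1412,-469 \right)} = \frac{2 \left(1 - 54 - 9 i \sqrt{5} \sqrt{6}\right)}{6 + i \sqrt{5} \sqrt{6}} \left(-5\right) - 1829 = \frac{2 \left(1 - 54 - 9 i \sqrt{30}\right)}{6 + i \sqrt{30}} \left(-5\right) - 1829 = \frac{2 \left(-53 - 9 i \sqrt{30}\right)}{6 + i \sqrt{30}} \left(-5\right) - 1829 = - \frac{10 \left(-53 - 9 i \sqrt{30}\right)}{6 + i \sqrt{30}} - 1829 = -1829 - \frac{10 \left(-53 - 9 i \sqrt{30}\right)}{6 + i \sqrt{30}}$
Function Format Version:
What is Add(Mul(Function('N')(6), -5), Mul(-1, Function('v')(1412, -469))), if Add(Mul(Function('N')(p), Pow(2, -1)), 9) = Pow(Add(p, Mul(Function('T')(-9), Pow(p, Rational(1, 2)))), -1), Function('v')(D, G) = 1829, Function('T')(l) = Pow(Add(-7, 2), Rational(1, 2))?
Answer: Mul(Pow(Add(Pow(30, Rational(1, 2)), Mul(-6, I)), -1), Add(Mul(-1739, Pow(30, Rational(1, 2))), Mul(10444, I))) ≈ Add(-1739.9, Mul(0.82988, I))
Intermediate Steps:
Function('T')(l) = Mul(I, Pow(5, Rational(1, 2))) (Function('T')(l) = Pow(-5, Rational(1, 2)) = Mul(I, Pow(5, Rational(1, 2))))
Function('N')(p) = Add(-18, Mul(2, Pow(Add(p, Mul(I, Pow(5, Rational(1, 2)), Pow(p, Rational(1, 2)))), -1))) (Function('N')(p) = Add(-18, Mul(2, Pow(Add(p, Mul(Mul(I, Pow(5, Rational(1, 2))), Pow(p, Rational(1, 2)))), -1))) = Add(-18, Mul(2, Pow(Add(p, Mul(I, Pow(5, Rational(1, 2)), Pow(p, Rational(1, 2)))), -1))))
Add(Mul(Function('N')(6), -5), Mul(-1, Function('v')(1412, -469))) = Add(Mul(Mul(2, Pow(Add(6, Mul(I, Pow(5, Rational(1, 2)), Pow(6, Rational(1, 2)))), -1), Add(1, Mul(-9, 6), Mul(-9, I, Pow(5, Rational(1, 2)), Pow(6, Rational(1, 2))))), -5), Mul(-1, 1829)) = Add(Mul(Mul(2, Pow(Add(6, Mul(I, Pow(30, Rational(1, 2)))), -1), Add(1, -54, Mul(-9, I, Pow(30, Rational(1, 2))))), -5), -1829) = Add(Mul(Mul(2, Pow(Add(6, Mul(I, Pow(30, Rational(1, 2)))), -1), Add(-53, Mul(-9, I, Pow(30, Rational(1, 2))))), -5), -1829) = Add(Mul(-10, Pow(Add(6, Mul(I, Pow(30, Rational(1, 2)))), -1), Add(-53, Mul(-9, I, Pow(30, Rational(1, 2))))), -1829) = Add(-1829, Mul(-10, Pow(Add(6, Mul(I, Pow(30, Rational(1, 2)))), -1), Add(-53, Mul(-9, I, Pow(30, Rational(1, 2))))))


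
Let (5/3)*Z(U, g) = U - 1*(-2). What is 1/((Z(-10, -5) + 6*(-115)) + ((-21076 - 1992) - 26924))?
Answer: -5/253434 ≈ -1.9729e-5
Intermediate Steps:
Z(U, g) = 6/5 + 3*U/5 (Z(U, g) = 3*(U - 1*(-2))/5 = 3*(U + 2)/5 = 3*(2 + U)/5 = 6/5 + 3*U/5)
1/((Z(-10, -5) + 6*(-115)) + ((-21076 - 1992) - 26924)) = 1/(((6/5 + (3/5)*(-10)) + 6*(-115)) + ((-21076 - 1992) - 26924)) = 1/(((6/5 - 6) - 690) + (-23068 - 26924)) = 1/((-24/5 - 690) - 49992) = 1/(-3474/5 - 49992) = 1/(-253434/5) = -5/253434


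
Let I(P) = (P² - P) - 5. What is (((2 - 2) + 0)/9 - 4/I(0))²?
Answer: 16/25 ≈ 0.64000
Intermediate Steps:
I(P) = -5 + P² - P
(((2 - 2) + 0)/9 - 4/I(0))² = (((2 - 2) + 0)/9 - 4/(-5 + 0² - 1*0))² = ((0 + 0)*(⅑) - 4/(-5 + 0 + 0))² = (0*(⅑) - 4/(-5))² = (0 - 4*(-⅕))² = (0 + ⅘)² = (⅘)² = 16/25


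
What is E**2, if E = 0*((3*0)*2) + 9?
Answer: 81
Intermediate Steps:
E = 9 (E = 0*(0*2) + 9 = 0*0 + 9 = 0 + 9 = 9)
E**2 = 9**2 = 81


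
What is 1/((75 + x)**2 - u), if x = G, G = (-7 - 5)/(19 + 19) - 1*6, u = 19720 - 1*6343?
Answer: -361/3126072 ≈ -0.00011548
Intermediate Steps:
u = 13377 (u = 19720 - 6343 = 13377)
G = -120/19 (G = -12/38 - 6 = -12*1/38 - 6 = -6/19 - 6 = -120/19 ≈ -6.3158)
x = -120/19 ≈ -6.3158
1/((75 + x)**2 - u) = 1/((75 - 120/19)**2 - 1*13377) = 1/((1305/19)**2 - 13377) = 1/(1703025/361 - 13377) = 1/(-3126072/361) = -361/3126072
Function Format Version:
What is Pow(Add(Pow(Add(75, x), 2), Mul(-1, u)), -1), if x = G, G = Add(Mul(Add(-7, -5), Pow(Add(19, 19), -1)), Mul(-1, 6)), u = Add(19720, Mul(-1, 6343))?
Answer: Rational(-361, 3126072) ≈ -0.00011548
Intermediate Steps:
u = 13377 (u = Add(19720, -6343) = 13377)
G = Rational(-120, 19) (G = Add(Mul(-12, Pow(38, -1)), -6) = Add(Mul(-12, Rational(1, 38)), -6) = Add(Rational(-6, 19), -6) = Rational(-120, 19) ≈ -6.3158)
x = Rational(-120, 19) ≈ -6.3158
Pow(Add(Pow(Add(75, x), 2), Mul(-1, u)), -1) = Pow(Add(Pow(Add(75, Rational(-120, 19)), 2), Mul(-1, 13377)), -1) = Pow(Add(Pow(Rational(1305, 19), 2), -13377), -1) = Pow(Add(Rational(1703025, 361), -13377), -1) = Pow(Rational(-3126072, 361), -1) = Rational(-361, 3126072)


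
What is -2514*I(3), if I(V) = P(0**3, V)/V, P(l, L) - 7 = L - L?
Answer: -5866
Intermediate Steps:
P(l, L) = 7 (P(l, L) = 7 + (L - L) = 7 + 0 = 7)
I(V) = 7/V
-2514*I(3) = -17598/3 = -2514*7/3 = -5866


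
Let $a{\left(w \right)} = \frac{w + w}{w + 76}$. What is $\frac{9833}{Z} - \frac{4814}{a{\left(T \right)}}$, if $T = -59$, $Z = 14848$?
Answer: $\frac{608145459}{876032} \approx 694.21$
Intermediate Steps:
$a{\left(w \right)} = \frac{2 w}{76 + w}$
$\frac{9833}{Z} - \frac{4814}{a{\left(T \right)}} = \frac{9833}{14848} - \frac{4814}{2 \left(-59\right) \frac{1}{76 - 59}} = 9833 \cdot \frac{1}{14848} - \frac{4814}{2 \left(-59\right) \frac{1}{17}} = \frac{9833}{14848} - \frac{4814}{2 \left(-59\right) \frac{1}{17}} = \frac{9833}{14848} - \frac{4814}{- \frac{118}{17}} = \frac{9833}{14848} - - \frac{40919}{59} = \frac{9833}{14848} + \frac{40919}{59} = \frac{608145459}{876032}$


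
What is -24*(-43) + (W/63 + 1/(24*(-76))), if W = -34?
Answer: 39509035/38304 ≈ 1031.5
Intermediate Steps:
-24*(-43) + (W/63 + 1/(24*(-76))) = -24*(-43) + (-34/63 + 1/(24*(-76))) = 1032 + (-34*1/63 + (1/24)*(-1/76)) = 1032 + (-34/63 - 1/1824) = 1032 - 20693/38304 = 39509035/38304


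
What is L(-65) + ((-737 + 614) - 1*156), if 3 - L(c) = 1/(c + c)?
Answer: -35879/130 ≈ -275.99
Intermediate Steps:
L(c) = 3 - 1/(2*c) (L(c) = 3 - 1/(c + c) = 3 - 1/(2*c))
L(-65) + ((-737 + 614) - 1*156) = (3 - ½/(-65)) + ((-737 + 614) - 1*156) = (3 - ½*(-1/65)) + (-123 - 156) = (3 + 1/130) - 279 = 391/130 - 279 = -35879/130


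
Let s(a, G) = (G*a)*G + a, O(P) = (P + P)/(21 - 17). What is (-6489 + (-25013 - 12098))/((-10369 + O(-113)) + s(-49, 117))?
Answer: 87200/1362471 ≈ 0.064001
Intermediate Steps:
O(P) = P/2 (O(P) = (2*P)/4 = (2*P)*(¼) = P/2)
s(a, G) = a + a*G² (s(a, G) = a*G² + a = a + a*G²)
(-6489 + (-25013 - 12098))/((-10369 + O(-113)) + s(-49, 117)) = (-6489 + (-25013 - 12098))/((-10369 + (½)*(-113)) - 49*(1 + 117²)) = (-6489 - 37111)/((-10369 - 113/2) - 49*(1 + 13689)) = -43600/(-20851/2 - 49*13690) = -43600/(-20851/2 - 670810) = -43600/(-1362471/2) = -43600*(-2/1362471) = 87200/1362471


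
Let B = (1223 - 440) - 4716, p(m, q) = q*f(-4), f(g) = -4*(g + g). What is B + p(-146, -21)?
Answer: -4605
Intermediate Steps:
f(g) = -8*g
p(m, q) = 32*q (p(m, q) = q*(-8*(-4)) = q*32 = 32*q)
B = -3933 (B = 783 - 4716 = -3933)
B + p(-146, -21) = -3933 + 32*(-21) = -3933 - 672 = -4605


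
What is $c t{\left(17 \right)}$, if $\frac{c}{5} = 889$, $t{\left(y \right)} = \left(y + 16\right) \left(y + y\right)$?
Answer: $4987290$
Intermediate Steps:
$t{\left(y \right)} = 2 y \left(16 + y\right)$ ($t{\left(y \right)} = \left(16 + y\right) 2 y = 2 y \left(16 + y\right)$)
$c = 4445$ ($c = 5 \cdot 889 = 4445$)
$c t{\left(17 \right)} = 4445 \cdot 2 \cdot 17 \left(16 + 17\right) = 4445 \cdot 2 \cdot 17 \cdot 33 = 4445 \cdot 1122 = 4987290$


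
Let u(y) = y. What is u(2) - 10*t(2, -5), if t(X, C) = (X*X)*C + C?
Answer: 252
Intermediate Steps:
t(X, C) = C + C*X² (t(X, C) = X²*C + C = C*X² + C = C + C*X²)
u(2) - 10*t(2, -5) = 2 - (-50)*(1 + 2²) = 2 - (-50)*(1 + 4) = 2 - (-50)*5 = 2 - 10*(-25) = 2 + 250 = 252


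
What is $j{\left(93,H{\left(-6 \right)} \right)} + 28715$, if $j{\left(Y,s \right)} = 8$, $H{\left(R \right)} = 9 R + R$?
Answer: $28723$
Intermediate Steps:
$H{\left(R \right)} = 10 R$
$j{\left(93,H{\left(-6 \right)} \right)} + 28715 = 8 + 28715 = 28723$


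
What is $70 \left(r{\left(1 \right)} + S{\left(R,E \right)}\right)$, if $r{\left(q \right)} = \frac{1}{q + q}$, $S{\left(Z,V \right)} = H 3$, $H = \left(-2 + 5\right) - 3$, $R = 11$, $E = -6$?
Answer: $35$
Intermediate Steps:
$H = 0$ ($H = 3 - 3 = 0$)
$S{\left(Z,V \right)} = 0$ ($S{\left(Z,V \right)} = 0 \cdot 3 = 0$)
$r{\left(q \right)} = \frac{1}{2 q}$
$70 \left(r{\left(1 \right)} + S{\left(R,E \right)}\right) = 70 \left(\frac{1}{2 \cdot 1} + 0\right) = 70 \left(\frac{1}{2} \cdot 1 + 0\right) = 70 \left(\frac{1}{2} + 0\right) = 70 \cdot \frac{1}{2} = 35$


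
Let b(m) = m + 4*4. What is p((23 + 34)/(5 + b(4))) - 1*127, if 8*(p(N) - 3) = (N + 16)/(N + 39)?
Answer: -1023287/8256 ≈ -123.94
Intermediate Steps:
b(m) = 16 + m (b(m) = m + 16 = 16 + m)
p(N) = 3 + (16 + N)/(8*(39 + N)) (p(N) = 3 + ((N + 16)/(N + 39))/8 = 3 + ((16 + N)/(39 + N))/8 = 3 + (16 + N)/(8*(39 + N)))
p((23 + 34)/(5 + b(4))) - 1*127 = (952 + 25*((23 + 34)/(5 + (16 + 4))))/(8*(39 + (23 + 34)/(5 + (16 + 4)))) - 1*127 = (952 + 25*(57/(5 + 20)))/(8*(39 + 57/(5 + 20))) - 127 = (952 + 25*(57/25))/(8*(39 + 57/25)) - 127 = (952 + 57)/(8*(1032/25)) - 127 = (⅛)*(25/1032)*1009 - 127 = 25225/8256 - 127 = -1023287/8256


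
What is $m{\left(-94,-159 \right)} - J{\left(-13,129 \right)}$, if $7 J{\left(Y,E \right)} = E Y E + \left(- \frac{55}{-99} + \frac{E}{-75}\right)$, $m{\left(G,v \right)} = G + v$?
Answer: $\frac{48276712}{1575} \approx 30652.0$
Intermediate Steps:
$J{\left(Y,E \right)} = \frac{5}{63} - \frac{E}{525} + \frac{Y E^{2}}{7}$ ($J{\left(Y,E \right)} = \frac{E Y E + \left(- \frac{55}{-99} + \frac{E}{-75}\right)}{7} = \frac{Y E^{2} + \left(\left(-55\right) \left(- \frac{1}{99}\right) + E \left(- \frac{1}{75}\right)\right)}{7} = \frac{Y E^{2} - \left(- \frac{5}{9} + \frac{E}{75}\right)}{7} = \frac{\frac{5}{9} - \frac{E}{75} + Y E^{2}}{7} = \frac{5}{63} - \frac{E}{525} + \frac{Y E^{2}}{7}$)
$m{\left(-94,-159 \right)} - J{\left(-13,129 \right)} = \left(-94 - 159\right) - \left(\frac{5}{63} - \frac{43}{175} + \frac{1}{7} \left(-13\right) 129^{2}\right) = -253 - \left(\frac{5}{63} - \frac{43}{175} + \frac{1}{7} \left(-13\right) 16641\right) = -253 - \left(\frac{5}{63} - \frac{43}{175} - \frac{216333}{7}\right) = -253 - - \frac{48675187}{1575} = -253 + \frac{48675187}{1575} = \frac{48276712}{1575}$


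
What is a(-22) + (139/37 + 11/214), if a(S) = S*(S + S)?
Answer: 7694777/7918 ≈ 971.81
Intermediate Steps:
a(S) = 2*S² (a(S) = S*(2*S) = 2*S²)
a(-22) + (139/37 + 11/214) = 2*(-22)² + (139/37 + 11/214) = 2*484 + (139*(1/37) + 11*(1/214)) = 968 + (139/37 + 11/214) = 968 + 30153/7918 = 7694777/7918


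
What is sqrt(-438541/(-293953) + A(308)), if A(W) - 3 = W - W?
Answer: 20*sqrt(970338853)/293953 ≈ 2.1194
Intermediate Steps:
A(W) = 3 (A(W) = 3 + (W - W) = 3 + 0 = 3)
sqrt(-438541/(-293953) + A(308)) = sqrt(-438541/(-293953) + 3) = sqrt(-438541*(-1/293953) + 3) = sqrt(438541/293953 + 3) = sqrt(1320400/293953) = 20*sqrt(970338853)/293953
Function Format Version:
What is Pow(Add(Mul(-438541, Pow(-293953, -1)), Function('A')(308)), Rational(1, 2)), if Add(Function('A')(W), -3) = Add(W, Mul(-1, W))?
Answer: Mul(Rational(20, 293953), Pow(970338853, Rational(1, 2))) ≈ 2.1194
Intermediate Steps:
Function('A')(W) = 3 (Function('A')(W) = Add(3, Add(W, Mul(-1, W))) = Add(3, 0) = 3)
Pow(Add(Mul(-438541, Pow(-293953, -1)), Function('A')(308)), Rational(1, 2)) = Pow(Add(Mul(-438541, Pow(-293953, -1)), 3), Rational(1, 2)) = Pow(Add(Mul(-438541, Rational(-1, 293953)), 3), Rational(1, 2)) = Pow(Add(Rational(438541, 293953), 3), Rational(1, 2)) = Pow(Rational(1320400, 293953), Rational(1, 2)) = Mul(Rational(20, 293953), Pow(970338853, Rational(1, 2)))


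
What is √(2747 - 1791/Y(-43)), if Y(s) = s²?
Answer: 2*√1269353/43 ≈ 52.403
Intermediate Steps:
√(2747 - 1791/Y(-43)) = √(2747 - 1791/((-43)²)) = √(2747 - 1791/1849) = √(5077412/1849) = 2*√1269353/43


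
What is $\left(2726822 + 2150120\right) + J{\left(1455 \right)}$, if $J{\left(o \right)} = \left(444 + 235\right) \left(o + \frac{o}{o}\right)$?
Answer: $5865566$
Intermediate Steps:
$J{\left(o \right)} = 679 + 679 o$ ($J{\left(o \right)} = 679 \left(o + 1\right) = 679 \left(1 + o\right) = 679 + 679 o$)
$\left(2726822 + 2150120\right) + J{\left(1455 \right)} = \left(2726822 + 2150120\right) + \left(679 + 679 \cdot 1455\right) = 4876942 + \left(679 + 987945\right) = 4876942 + 988624 = 5865566$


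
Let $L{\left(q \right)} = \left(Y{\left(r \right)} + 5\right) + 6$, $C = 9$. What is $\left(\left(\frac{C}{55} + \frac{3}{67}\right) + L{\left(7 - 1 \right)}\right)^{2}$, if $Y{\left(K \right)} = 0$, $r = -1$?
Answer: $\frac{1705937809}{13579225} \approx 125.63$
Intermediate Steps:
$L{\left(q \right)} = 11$ ($L{\left(q \right)} = \left(0 + 5\right) + 6 = 5 + 6 = 11$)
$\left(\left(\frac{C}{55} + \frac{3}{67}\right) + L{\left(7 - 1 \right)}\right)^{2} = \left(\left(\frac{9}{55} + \frac{3}{67}\right) + 11\right)^{2} = \left(\frac{768}{3685} + 11\right)^{2} = \left(\frac{41303}{3685}\right)^{2} = \frac{1705937809}{13579225}$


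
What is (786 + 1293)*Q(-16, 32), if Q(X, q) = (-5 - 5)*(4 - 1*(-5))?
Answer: -187110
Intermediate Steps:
Q(X, q) = -90 (Q(X, q) = -10*(4 + 5) = -10*9 = -90)
(786 + 1293)*Q(-16, 32) = (786 + 1293)*(-90) = 2079*(-90) = -187110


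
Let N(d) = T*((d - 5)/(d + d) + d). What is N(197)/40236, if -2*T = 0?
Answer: 0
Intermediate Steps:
T = 0 (T = -½*0 = 0)
N(d) = 0 (N(d) = 0*((d - 5)/(d + d) + d) = 0*((-5 + d)/((2*d)) + d) = 0*((-5 + d)*(1/(2*d)) + d) = 0*((-5 + d)/(2*d) + d) = 0*(d + (-5 + d)/(2*d)) = 0)
N(197)/40236 = 0/40236 = 0*(1/40236) = 0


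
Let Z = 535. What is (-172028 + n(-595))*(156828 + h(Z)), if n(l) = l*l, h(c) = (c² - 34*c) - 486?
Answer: 77235340869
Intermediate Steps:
h(c) = -486 + c² - 34*c
n(l) = l²
(-172028 + n(-595))*(156828 + h(Z)) = (-172028 + (-595)²)*(156828 + (-486 + 535² - 34*535)) = (-172028 + 354025)*(156828 + (-486 + 286225 - 18190)) = 181997*(156828 + 267549) = 181997*424377 = 77235340869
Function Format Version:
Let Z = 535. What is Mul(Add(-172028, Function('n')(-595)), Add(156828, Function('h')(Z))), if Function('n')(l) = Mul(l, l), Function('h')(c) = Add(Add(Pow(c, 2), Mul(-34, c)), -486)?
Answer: 77235340869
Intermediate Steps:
Function('h')(c) = Add(-486, Pow(c, 2), Mul(-34, c))
Function('n')(l) = Pow(l, 2)
Mul(Add(-172028, Function('n')(-595)), Add(156828, Function('h')(Z))) = Mul(Add(-172028, Pow(-595, 2)), Add(156828, Add(-486, Pow(535, 2), Mul(-34, 535)))) = Mul(Add(-172028, 354025), Add(156828, Add(-486, 286225, -18190))) = Mul(181997, Add(156828, 267549)) = Mul(181997, 424377) = 77235340869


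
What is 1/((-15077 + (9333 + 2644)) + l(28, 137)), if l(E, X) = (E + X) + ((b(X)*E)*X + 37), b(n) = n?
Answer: 1/522634 ≈ 1.9134e-6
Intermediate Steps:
l(E, X) = 37 + E + X + E*X² (l(E, X) = (E + X) + ((X*E)*X + 37) = (E + X) + ((E*X)*X + 37) = (E + X) + (E*X² + 37) = (E + X) + (37 + E*X²) = 37 + E + X + E*X²)
1/((-15077 + (9333 + 2644)) + l(28, 137)) = 1/((-15077 + (9333 + 2644)) + (37 + 28 + 137 + 28*137²)) = 1/((-15077 + 11977) + (37 + 28 + 137 + 28*18769)) = 1/(-3100 + (37 + 28 + 137 + 525532)) = 1/(-3100 + 525734) = 1/522634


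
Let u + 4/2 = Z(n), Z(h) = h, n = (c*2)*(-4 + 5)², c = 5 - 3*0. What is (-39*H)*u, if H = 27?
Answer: -8424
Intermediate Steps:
c = 5 (c = 5 + 0 = 5)
n = 10 (n = (5*2)*(-4 + 5)² = 10*1² = 10*1 = 10)
u = 8 (u = -2 + 10 = 8)
(-39*H)*u = -39*27*8 = -1053*8 = -8424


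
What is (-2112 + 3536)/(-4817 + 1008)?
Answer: -1424/3809 ≈ -0.37385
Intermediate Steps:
(-2112 + 3536)/(-4817 + 1008) = 1424/(-3809) = 1424*(-1/3809) = -1424/3809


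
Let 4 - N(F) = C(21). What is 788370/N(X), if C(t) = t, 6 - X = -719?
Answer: -788370/17 ≈ -46375.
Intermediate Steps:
X = 725 (X = 6 - 1*(-719) = 6 + 719 = 725)
N(F) = -17 (N(F) = 4 - 1*21 = 4 - 21 = -17)
788370/N(X) = 788370/(-17) = 788370*(-1/17) = -788370/17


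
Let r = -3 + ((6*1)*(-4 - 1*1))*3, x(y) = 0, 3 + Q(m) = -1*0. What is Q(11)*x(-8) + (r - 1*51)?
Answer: -144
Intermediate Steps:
Q(m) = -3 (Q(m) = -3 - 1*0 = -3 + 0 = -3)
r = -93 (r = -3 + (6*(-4 - 1))*3 = -3 + (6*(-5))*3 = -3 - 30*3 = -3 - 90 = -93)
Q(11)*x(-8) + (r - 1*51) = -3*0 + (-93 - 1*51) = 0 + (-93 - 51) = 0 - 144 = -144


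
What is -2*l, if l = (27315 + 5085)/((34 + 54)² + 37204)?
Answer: -16200/11237 ≈ -1.4417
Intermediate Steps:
l = 8100/11237 (l = 32400/(88² + 37204) = 32400/(7744 + 37204) = 32400/44948 = 32400*(1/44948) = 8100/11237 ≈ 0.72083)
-2*l = -2*8100/11237 = -16200/11237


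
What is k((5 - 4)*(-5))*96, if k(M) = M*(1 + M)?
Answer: 1920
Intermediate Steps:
k((5 - 4)*(-5))*96 = (((5 - 4)*(-5))*(1 + (5 - 4)*(-5)))*96 = ((1*(-5))*(1 + 1*(-5)))*96 = -5*(1 - 5)*96 = -5*(-4)*96 = 20*96 = 1920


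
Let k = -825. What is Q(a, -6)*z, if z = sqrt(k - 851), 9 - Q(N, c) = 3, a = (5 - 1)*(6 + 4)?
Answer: 12*I*sqrt(419) ≈ 245.63*I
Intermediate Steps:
a = 40 (a = 4*10 = 40)
Q(N, c) = 6 (Q(N, c) = 9 - 1*3 = 9 - 3 = 6)
z = 2*I*sqrt(419) (z = sqrt(-825 - 851) = sqrt(-1676) = 2*I*sqrt(419) ≈ 40.939*I)
Q(a, -6)*z = 6*(2*I*sqrt(419)) = 12*I*sqrt(419)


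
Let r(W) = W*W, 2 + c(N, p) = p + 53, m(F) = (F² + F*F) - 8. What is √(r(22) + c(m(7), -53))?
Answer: √482 ≈ 21.954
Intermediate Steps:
m(F) = -8 + 2*F² (m(F) = (F² + F²) - 8 = 2*F² - 8 = -8 + 2*F²)
c(N, p) = 51 + p (c(N, p) = -2 + (p + 53) = -2 + (53 + p) = 51 + p)
r(W) = W²
√(r(22) + c(m(7), -53)) = √(22² + (51 - 53)) = √(484 - 2) = √482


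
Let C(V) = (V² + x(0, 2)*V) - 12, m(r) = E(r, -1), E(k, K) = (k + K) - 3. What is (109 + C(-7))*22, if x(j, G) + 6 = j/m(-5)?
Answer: 4136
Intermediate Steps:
E(k, K) = -3 + K + k (E(k, K) = (K + k) - 3 = -3 + K + k)
m(r) = -4 + r (m(r) = -3 - 1 + r = -4 + r)
x(j, G) = -6 - j/9 (x(j, G) = -6 + j/(-4 - 5) = -6 + j/(-9) = -6 + j*(-⅑) = -6 - j/9)
C(V) = -12 + V² - 6*V (C(V) = (V² + (-6 - ⅑*0)*V) - 12 = (V² + (-6 + 0)*V) - 12 = (V² - 6*V) - 12 = -12 + V² - 6*V)
(109 + C(-7))*22 = (109 + (-12 + (-7)² - 6*(-7)))*22 = (109 + (-12 + 49 + 42))*22 = (109 + 79)*22 = 188*22 = 4136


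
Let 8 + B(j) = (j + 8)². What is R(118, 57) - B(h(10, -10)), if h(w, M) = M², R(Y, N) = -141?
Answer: -11797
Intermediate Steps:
B(j) = -8 + (8 + j)² (B(j) = -8 + (j + 8)² = -8 + (8 + j)²)
R(118, 57) - B(h(10, -10)) = -141 - (-8 + (8 + (-10)²)²) = -141 - (-8 + (8 + 100)²) = -141 - (-8 + 108²) = -141 - (-8 + 11664) = -141 - 1*11656 = -141 - 11656 = -11797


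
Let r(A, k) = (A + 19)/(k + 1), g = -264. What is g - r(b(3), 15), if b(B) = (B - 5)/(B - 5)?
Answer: -1061/4 ≈ -265.25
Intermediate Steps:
b(B) = 1 (b(B) = (-5 + B)/(-5 + B) = 1)
r(A, k) = (19 + A)/(1 + k)
g - r(b(3), 15) = -264 - (19 + 1)/(1 + 15) = -264 - 20/16 = -264 - 1*5/4 = -264 - 5/4 = -1061/4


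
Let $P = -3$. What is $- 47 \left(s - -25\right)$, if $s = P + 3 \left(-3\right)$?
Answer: $-611$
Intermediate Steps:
$s = -12$ ($s = -3 + 3 \left(-3\right) = -3 - 9 = -12$)
$- 47 \left(s - -25\right) = - 47 \left(-12 - -25\right) = - 47 \left(-12 + 25\right) = \left(-47\right) 13 = -611$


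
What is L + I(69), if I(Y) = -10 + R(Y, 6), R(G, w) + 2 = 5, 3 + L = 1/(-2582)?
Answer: -25821/2582 ≈ -10.000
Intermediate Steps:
L = -7747/2582 (L = -3 + 1/(-2582) = -3 - 1/2582 = -7747/2582 ≈ -3.0004)
R(G, w) = 3 (R(G, w) = -2 + 5 = 3)
I(Y) = -7 (I(Y) = -10 + 3 = -7)
L + I(69) = -7747/2582 - 7 = -25821/2582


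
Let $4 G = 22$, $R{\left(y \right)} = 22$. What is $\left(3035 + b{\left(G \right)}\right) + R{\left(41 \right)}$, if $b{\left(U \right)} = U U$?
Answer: $\frac{12349}{4} \approx 3087.3$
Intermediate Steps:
$G = \frac{11}{2}$ ($G = \frac{1}{4} \cdot 22 = \frac{11}{2} \approx 5.5$)
$b{\left(U \right)} = U^{2}$
$\left(3035 + b{\left(G \right)}\right) + R{\left(41 \right)} = \left(3035 + \left(\frac{11}{2}\right)^{2}\right) + 22 = \left(3035 + \frac{121}{4}\right) + 22 = \frac{12261}{4} + 22 = \frac{12349}{4}$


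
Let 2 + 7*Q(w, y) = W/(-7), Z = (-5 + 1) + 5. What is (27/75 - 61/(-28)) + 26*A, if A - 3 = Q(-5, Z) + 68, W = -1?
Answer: 9024039/4900 ≈ 1841.6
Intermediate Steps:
Z = 1 (Z = -4 + 5 = 1)
Q(w, y) = -13/49 (Q(w, y) = -2/7 + (-1/(-7))/7 = -2/7 + (-1*(-1/7))/7 = -2/7 + (1/7)*(1/7) = -2/7 + 1/49 = -13/49)
A = 3466/49 (A = 3 + (-13/49 + 68) = 3 + 3319/49 = 3466/49 ≈ 70.735)
(27/75 - 61/(-28)) + 26*A = (27/75 - 61/(-28)) + 26*(3466/49) = (27*(1/75) - 61*(-1/28)) + 90116/49 = (9/25 + 61/28) + 90116/49 = 1777/700 + 90116/49 = 9024039/4900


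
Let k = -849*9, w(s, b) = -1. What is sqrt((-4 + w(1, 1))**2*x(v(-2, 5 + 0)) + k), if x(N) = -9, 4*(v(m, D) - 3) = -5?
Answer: 3*I*sqrt(874) ≈ 88.69*I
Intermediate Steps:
v(m, D) = 7/4 (v(m, D) = 3 + (1/4)*(-5) = 3 - 5/4 = 7/4)
k = -7641
sqrt((-4 + w(1, 1))**2*x(v(-2, 5 + 0)) + k) = sqrt((-4 - 1)**2*(-9) - 7641) = sqrt((-5)**2*(-9) - 7641) = sqrt(25*(-9) - 7641) = sqrt(-225 - 7641) = sqrt(-7866) = 3*I*sqrt(874)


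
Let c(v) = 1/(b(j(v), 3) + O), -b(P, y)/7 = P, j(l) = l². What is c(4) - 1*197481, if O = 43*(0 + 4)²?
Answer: -113749055/576 ≈ -1.9748e+5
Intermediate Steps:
b(P, y) = -7*P
O = 688 (O = 43*4² = 43*16 = 688)
c(v) = 1/(688 - 7*v²) (c(v) = 1/(-7*v² + 688) = 1/(688 - 7*v²))
c(4) - 1*197481 = -1/(-688 + 7*4²) - 1*197481 = -1/(-688 + 7*16) - 197481 = -1/(-688 + 112) - 197481 = -1/(-576) - 197481 = -1*(-1/576) - 197481 = 1/576 - 197481 = -113749055/576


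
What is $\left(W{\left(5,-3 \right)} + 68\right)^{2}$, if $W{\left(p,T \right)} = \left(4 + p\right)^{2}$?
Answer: $22201$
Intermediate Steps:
$\left(W{\left(5,-3 \right)} + 68\right)^{2} = \left(\left(4 + 5\right)^{2} + 68\right)^{2} = \left(9^{2} + 68\right)^{2} = \left(81 + 68\right)^{2} = 149^{2} = 22201$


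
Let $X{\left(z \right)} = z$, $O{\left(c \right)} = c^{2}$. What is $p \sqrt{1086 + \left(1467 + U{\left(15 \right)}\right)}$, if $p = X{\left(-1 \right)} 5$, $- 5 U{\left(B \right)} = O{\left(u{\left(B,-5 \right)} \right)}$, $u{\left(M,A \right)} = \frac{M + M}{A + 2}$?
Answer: $- 5 \sqrt{2533} \approx -251.64$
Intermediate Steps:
$u{\left(M,A \right)} = \frac{2 M}{2 + A}$
$U{\left(B \right)} = - \frac{4 B^{2}}{45}$ ($U{\left(B \right)} = - \frac{\left(\frac{2 B}{2 - 5}\right)^{2}}{5} = - \frac{\left(\frac{2 B}{-3}\right)^{2}}{5} = - \frac{\left(2 B \left(- \frac{1}{3}\right)\right)^{2}}{5} = - \frac{\left(- \frac{2 B}{3}\right)^{2}}{5} = - \frac{\frac{4}{9} B^{2}}{5} = - \frac{4 B^{2}}{45}$)
$p = -5$ ($p = \left(-1\right) 5 = -5$)
$p \sqrt{1086 + \left(1467 + U{\left(15 \right)}\right)} = - 5 \sqrt{1086 + \left(1467 - \frac{4 \cdot 15^{2}}{45}\right)} = - 5 \sqrt{1086 + \left(1467 - 20\right)} = - 5 \sqrt{1086 + 1447} = - 5 \sqrt{2533}$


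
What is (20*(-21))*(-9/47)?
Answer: 3780/47 ≈ 80.426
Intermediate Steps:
(20*(-21))*(-9/47) = -(-3780)/47 = -420*(-9/47) = 3780/47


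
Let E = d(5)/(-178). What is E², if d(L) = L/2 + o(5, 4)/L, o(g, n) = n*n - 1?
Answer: 121/126736 ≈ 0.00095474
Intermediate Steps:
o(g, n) = -1 + n² (o(g, n) = n² - 1 = -1 + n²)
d(L) = L/2 + 15/L (d(L) = L/2 + (-1 + 4²)/L = L*(½) + (-1 + 16)/L = L/2 + 15/L)
E = -11/356 (E = ((½)*5 + 15/5)/(-178) = (5/2 + 15*(⅕))*(-1/178) = (5/2 + 3)*(-1/178) = (11/2)*(-1/178) = -11/356 ≈ -0.030899)
E² = (-11/356)² = 121/126736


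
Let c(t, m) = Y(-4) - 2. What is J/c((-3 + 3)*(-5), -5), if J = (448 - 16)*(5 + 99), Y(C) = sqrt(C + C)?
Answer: -7488 - 7488*I*sqrt(2) ≈ -7488.0 - 10590.0*I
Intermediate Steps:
Y(C) = sqrt(2)*sqrt(C) (Y(C) = sqrt(2*C) = sqrt(2)*sqrt(C))
c(t, m) = -2 + 2*I*sqrt(2) (c(t, m) = sqrt(2)*sqrt(-4) - 2 = sqrt(2)*(2*I) - 2 = 2*I*sqrt(2) - 2 = -2 + 2*I*sqrt(2))
J = 44928 (J = 432*104 = 44928)
J/c((-3 + 3)*(-5), -5) = 44928/(-2 + 2*I*sqrt(2))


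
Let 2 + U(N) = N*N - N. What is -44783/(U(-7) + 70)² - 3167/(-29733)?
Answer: -1282837147/457174608 ≈ -2.8060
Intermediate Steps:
U(N) = -2 + N² - N (U(N) = -2 + (N*N - N) = -2 + (N² - N) = -2 + N² - N)
-44783/(U(-7) + 70)² - 3167/(-29733) = -44783/((-2 + (-7)² - 1*(-7)) + 70)² - 3167/(-29733) = -44783/((-2 + 49 + 7) + 70)² - 3167*(-1/29733) = -44783/(54 + 70)² + 3167/29733 = -44783/(124²) + 3167/29733 = -44783/15376 + 3167/29733 = -1282837147/457174608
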